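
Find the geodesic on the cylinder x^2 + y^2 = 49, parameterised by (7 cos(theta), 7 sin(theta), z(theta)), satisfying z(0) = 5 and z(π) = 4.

Parameterise the cylinder of radius R = 7 as
    r(θ) = (7 cos θ, 7 sin θ, z(θ)).
The arc-length element is
    ds = sqrt(49 + (dz/dθ)^2) dθ,
so the Lagrangian is L = sqrt(49 + z'^2).
L depends on z' only, not on z or θ, so ∂L/∂z = 0 and
    ∂L/∂z' = z' / sqrt(49 + z'^2).
The Euler-Lagrange equation gives
    d/dθ( z' / sqrt(49 + z'^2) ) = 0,
so z' is constant. Integrating once:
    z(θ) = a θ + b,
a helix on the cylinder (a straight line when the cylinder is unrolled). The constants a, b are determined by the endpoint conditions.
With endpoint conditions z(0) = 5 and z(π) = 4: from z(0) = b we get b = 5, and a·π + 5 = 4 gives a = -1/π, so
    z(θ) = (-1/π) θ + 5.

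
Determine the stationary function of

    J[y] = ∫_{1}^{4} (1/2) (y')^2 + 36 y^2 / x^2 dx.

The Lagrangian is L = (1/2) (y')^2 + 36 y^2 / x^2.
Compute ∂L/∂y = 72y/x^2, ∂L/∂y' = y'.
The Euler-Lagrange equation d/dx(∂L/∂y') − ∂L/∂y = 0 reduces to
    y'' − 72/x^2 · y = 0  (x > 0).
Its general solution is
    y(x) = A x^9 + B x^(-8),
with A, B fixed by the endpoint conditions.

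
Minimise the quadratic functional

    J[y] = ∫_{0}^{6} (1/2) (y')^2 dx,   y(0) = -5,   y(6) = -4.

The Lagrangian is L = (1/2) (y')^2.
Compute ∂L/∂y = 0, ∂L/∂y' = y'.
The Euler-Lagrange equation d/dx(∂L/∂y') − ∂L/∂y = 0 reduces to
    y'' = 0.
Its general solution is
    y(x) = A x + B,
with A, B fixed by the endpoint conditions.
Applying the endpoint conditions y(0) = -5 and y(6) = -4: solve A·0 + B = -5 and A·6 + B = -4. Subtracting gives A(6 − 0) = -4 − -5, so A = 1/6, and B = -5 − A·0 = -5. Therefore
    y(x) = (1/6) x - 5.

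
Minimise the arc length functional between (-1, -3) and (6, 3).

Arc-length functional: J[y] = ∫ sqrt(1 + (y')^2) dx.
Lagrangian L = sqrt(1 + (y')^2) has no explicit y dependence, so ∂L/∂y = 0 and the Euler-Lagrange equation gives
    d/dx( y' / sqrt(1 + (y')^2) ) = 0  ⇒  y' / sqrt(1 + (y')^2) = const.
Hence y' is constant, so y(x) is affine.
Fitting the endpoints (-1, -3) and (6, 3):
    slope m = (3 − (-3)) / (6 − (-1)) = 6/7,
    intercept c = (-3) − m·(-1) = -15/7.
Extremal: y(x) = (6/7) x - 15/7.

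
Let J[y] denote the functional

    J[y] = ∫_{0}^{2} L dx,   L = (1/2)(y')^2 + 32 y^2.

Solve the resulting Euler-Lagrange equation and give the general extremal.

The Lagrangian is L = (1/2)(y')^2 + 32 y^2.
∂L/∂y = 64y.
∂L/∂y' = y'.
The Euler-Lagrange equation d/dx(∂L/∂y') − ∂L/∂y = 0 becomes:
    y'' - 64 y = 0
General solution: y(x) = A e^(8x) + B e^(-8x), where A and B are arbitrary constants fixed by the endpoint conditions.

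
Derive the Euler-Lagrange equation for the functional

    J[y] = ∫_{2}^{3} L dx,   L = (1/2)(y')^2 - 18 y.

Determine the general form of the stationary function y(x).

The Lagrangian is L = (1/2)(y')^2 - 18 y.
∂L/∂y = -18.
∂L/∂y' = y'.
The Euler-Lagrange equation d/dx(∂L/∂y') − ∂L/∂y = 0 becomes:
    y'' + 18 = 0
General solution: y(x) = -9 x^2 + A x + B, where A and B are arbitrary constants fixed by the endpoint conditions.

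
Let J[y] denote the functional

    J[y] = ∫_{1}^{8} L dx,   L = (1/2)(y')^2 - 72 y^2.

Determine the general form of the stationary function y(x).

The Lagrangian is L = (1/2)(y')^2 - 72 y^2.
∂L/∂y = -144y.
∂L/∂y' = y'.
The Euler-Lagrange equation d/dx(∂L/∂y') − ∂L/∂y = 0 becomes:
    y'' + 144 y = 0
General solution: y(x) = A sin(12x) + B cos(12x), where A and B are arbitrary constants fixed by the endpoint conditions.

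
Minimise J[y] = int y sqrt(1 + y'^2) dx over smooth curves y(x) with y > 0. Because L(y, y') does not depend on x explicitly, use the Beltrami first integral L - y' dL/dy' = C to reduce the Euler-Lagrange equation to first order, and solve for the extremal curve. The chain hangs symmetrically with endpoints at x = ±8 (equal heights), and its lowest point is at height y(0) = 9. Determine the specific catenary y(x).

The Lagrangian L(y, y') = y sqrt(1 + y'^2) has no explicit x dependence, so the Beltrami identity applies:
    L − y' ∂L/∂y' = C.
Compute ∂L/∂y' = y · y' / sqrt(1 + y'^2). Then
    L − y' ∂L/∂y'
    = y sqrt(1 + y'^2) − y · y'^2 / sqrt(1 + y'^2)
    = y (1 + y'^2 − y'^2) / sqrt(1 + y'^2)
    = y / sqrt(1 + y'^2) = C.
Squaring gives y^2 = C^2 (1 + y'^2), i.e.
    y'^2 = y^2 / C^2 − 1.
Separating variables,
    dy / sqrt(y^2 − C^2) = dx / C,
and integrating gives arccosh(y / C) = (x − a)/C, so
    y(x) = C cosh((x − a)/C),
the catenary. The constants C and a are fixed by the two endpoint conditions (and, for the hanging-chain problem, the length constraint selects C).
Now fit the given data. The endpoints x = ±8 are symmetric at equal height, so the catenary is even about its minimum: a = 0 and y(x) = C cosh(x/C). The lowest point is y(0) = C cosh(0) = C, and we are told y(0) = 9, so C = 9. Therefore
    y(x) = 9 cosh(x/9),
and at the endpoints
    y(±8) = 9 cosh(8/9).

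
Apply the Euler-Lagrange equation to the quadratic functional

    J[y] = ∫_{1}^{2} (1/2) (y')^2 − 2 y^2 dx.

The Lagrangian is L = (1/2) (y')^2 − 2 y^2.
Compute ∂L/∂y = -4y, ∂L/∂y' = y'.
The Euler-Lagrange equation d/dx(∂L/∂y') − ∂L/∂y = 0 reduces to
    y'' + 4 y = 0.
Its general solution is
    y(x) = A sin(2x) + B cos(2x),
with A, B fixed by the endpoint conditions.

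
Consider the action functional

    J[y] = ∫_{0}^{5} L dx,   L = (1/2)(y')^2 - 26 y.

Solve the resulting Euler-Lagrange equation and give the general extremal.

The Lagrangian is L = (1/2)(y')^2 - 26 y.
∂L/∂y = -26.
∂L/∂y' = y'.
The Euler-Lagrange equation d/dx(∂L/∂y') − ∂L/∂y = 0 becomes:
    y'' + 26 = 0
General solution: y(x) = -13 x^2 + A x + B, where A and B are arbitrary constants fixed by the endpoint conditions.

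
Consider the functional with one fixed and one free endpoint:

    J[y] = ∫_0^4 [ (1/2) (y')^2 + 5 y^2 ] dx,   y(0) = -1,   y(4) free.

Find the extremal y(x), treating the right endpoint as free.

The Lagrangian L = (1/2) (y')^2 + 5 y^2 gives
    ∂L/∂y = 10 y,   ∂L/∂y' = y'.
Euler-Lagrange: y'' − 10 y = 0.
With k = sqrt(10), the general solution is
    y(x) = A cosh(sqrt(10) x) + B sinh(sqrt(10) x).
Fixed left endpoint y(0) = -1 ⇒ A = -1.
The right endpoint x = 4 is free, so the natural (transversality) condition is ∂L/∂y' |_{x=4} = 0, i.e. y'(4) = 0.
Compute y'(x) = A k sinh(k x) + B k cosh(k x), so
    y'(4) = A k sinh(k·4) + B k cosh(k·4) = 0
    ⇒ B = −A tanh(k·4) = tanh(sqrt(10)·4).
Therefore the extremal is
    y(x) = −cosh(sqrt(10) x) + tanh(sqrt(10)·4) sinh(sqrt(10) x).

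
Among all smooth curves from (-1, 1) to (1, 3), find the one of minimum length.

Arc-length functional: J[y] = ∫ sqrt(1 + (y')^2) dx.
Lagrangian L = sqrt(1 + (y')^2) has no explicit y dependence, so ∂L/∂y = 0 and the Euler-Lagrange equation gives
    d/dx( y' / sqrt(1 + (y')^2) ) = 0  ⇒  y' / sqrt(1 + (y')^2) = const.
Hence y' is constant, so y(x) is affine.
Fitting the endpoints (-1, 1) and (1, 3):
    slope m = (3 − 1) / (1 − (-1)) = 1,
    intercept c = 1 − m·(-1) = 2.
Extremal: y(x) = x + 2.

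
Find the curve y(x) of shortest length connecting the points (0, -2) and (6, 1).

Arc-length functional: J[y] = ∫ sqrt(1 + (y')^2) dx.
Lagrangian L = sqrt(1 + (y')^2) has no explicit y dependence, so ∂L/∂y = 0 and the Euler-Lagrange equation gives
    d/dx( y' / sqrt(1 + (y')^2) ) = 0  ⇒  y' / sqrt(1 + (y')^2) = const.
Hence y' is constant, so y(x) is affine.
Fitting the endpoints (0, -2) and (6, 1):
    slope m = (1 − (-2)) / (6 − 0) = 1/2,
    intercept c = (-2) − m·0 = -2.
Extremal: y(x) = (1/2) x - 2.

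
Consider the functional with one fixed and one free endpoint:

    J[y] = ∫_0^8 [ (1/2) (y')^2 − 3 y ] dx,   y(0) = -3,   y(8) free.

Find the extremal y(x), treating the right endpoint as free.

The Lagrangian L = (1/2) (y')^2 − 3 y gives
    ∂L/∂y = −3,   ∂L/∂y' = y'.
Euler-Lagrange: d/dx(y') − (−3) = 0, i.e. y'' + 3 = 0, so
    y(x) = −(3/2) x^2 + C1 x + C2.
Fixed left endpoint y(0) = -3 ⇒ C2 = -3.
The right endpoint x = 8 is free, so the natural (transversality) condition is ∂L/∂y' |_{x=8} = 0, i.e. y'(8) = 0.
Compute y'(x) = −3 x + C1, so y'(8) = −24 + C1 = 0 ⇒ C1 = 24.
Therefore the extremal is
    y(x) = −(3/2) x^2 + 24 x − 3.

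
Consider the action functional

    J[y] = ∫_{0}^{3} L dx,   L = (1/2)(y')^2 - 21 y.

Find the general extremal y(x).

The Lagrangian is L = (1/2)(y')^2 - 21 y.
∂L/∂y = -21.
∂L/∂y' = y'.
The Euler-Lagrange equation d/dx(∂L/∂y') − ∂L/∂y = 0 becomes:
    y'' + 21 = 0
General solution: y(x) = -(21/2) x^2 + A x + B, where A and B are arbitrary constants fixed by the endpoint conditions.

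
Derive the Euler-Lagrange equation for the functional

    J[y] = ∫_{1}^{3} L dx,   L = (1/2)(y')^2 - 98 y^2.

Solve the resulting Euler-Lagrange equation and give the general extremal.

The Lagrangian is L = (1/2)(y')^2 - 98 y^2.
∂L/∂y = -196y.
∂L/∂y' = y'.
The Euler-Lagrange equation d/dx(∂L/∂y') − ∂L/∂y = 0 becomes:
    y'' + 196 y = 0
General solution: y(x) = A sin(14x) + B cos(14x), where A and B are arbitrary constants fixed by the endpoint conditions.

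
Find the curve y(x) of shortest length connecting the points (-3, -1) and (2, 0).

Arc-length functional: J[y] = ∫ sqrt(1 + (y')^2) dx.
Lagrangian L = sqrt(1 + (y')^2) has no explicit y dependence, so ∂L/∂y = 0 and the Euler-Lagrange equation gives
    d/dx( y' / sqrt(1 + (y')^2) ) = 0  ⇒  y' / sqrt(1 + (y')^2) = const.
Hence y' is constant, so y(x) is affine.
Fitting the endpoints (-3, -1) and (2, 0):
    slope m = (0 − (-1)) / (2 − (-3)) = 1/5,
    intercept c = (-1) − m·(-3) = -2/5.
Extremal: y(x) = (1/5) x - 2/5.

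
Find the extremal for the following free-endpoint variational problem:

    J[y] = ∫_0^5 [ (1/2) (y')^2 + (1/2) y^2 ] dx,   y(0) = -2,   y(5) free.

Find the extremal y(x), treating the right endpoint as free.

The Lagrangian L = (1/2) (y')^2 + (1/2) y^2 gives
    ∂L/∂y = 1 y,   ∂L/∂y' = y'.
Euler-Lagrange: y'' − y = 0.
With k = 1, the general solution is
    y(x) = A cosh(x) + B sinh(x).
Fixed left endpoint y(0) = -2 ⇒ A = -2.
The right endpoint x = 5 is free, so the natural (transversality) condition is ∂L/∂y' |_{x=5} = 0, i.e. y'(5) = 0.
Compute y'(x) = A k sinh(k x) + B k cosh(k x), so
    y'(5) = A k sinh(k·5) + B k cosh(k·5) = 0
    ⇒ B = −A tanh(k·5) = 2 tanh(1·5).
Therefore the extremal is
    y(x) = −2 cosh(1 x) + 2 tanh(1·5) sinh(1 x).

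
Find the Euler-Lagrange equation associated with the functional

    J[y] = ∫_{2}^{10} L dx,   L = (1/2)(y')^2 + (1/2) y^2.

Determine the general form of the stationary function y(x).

The Lagrangian is L = (1/2)(y')^2 + (1/2) y^2.
∂L/∂y = y.
∂L/∂y' = y'.
The Euler-Lagrange equation d/dx(∂L/∂y') − ∂L/∂y = 0 becomes:
    y'' - y = 0
General solution: y(x) = A e^x + B e^(-x), where A and B are arbitrary constants fixed by the endpoint conditions.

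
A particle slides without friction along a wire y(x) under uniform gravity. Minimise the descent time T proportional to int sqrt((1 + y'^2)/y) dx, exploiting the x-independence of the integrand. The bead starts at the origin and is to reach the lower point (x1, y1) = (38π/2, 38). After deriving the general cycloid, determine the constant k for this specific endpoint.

The Lagrangian L = sqrt((1 + y'^2) / y) has no explicit x dependence, so the Beltrami identity applies:
    L − y' ∂L/∂y' = C.
Compute ∂L/∂y' = y' / sqrt(y (1 + y'^2)).
Substitute:
    sqrt((1 + y'^2)/y) − y'·y' / sqrt(y (1 + y'^2))
    = (1 + y'^2) / sqrt(y (1 + y'^2)) − y'^2 / sqrt(y (1 + y'^2))
    = 1 / sqrt(y (1 + y'^2)) = C.
Squaring and rearranging gives the first integral
    y (1 + y'^2) = 1/C^2 =: k   (constant).
Solving this first-order ODE by the substitution
    y = (k/2)(1 − cos θ)
yields the cycloid parameterisation
    x(θ) = (k/2)(θ − sin θ),   y(θ) = (k/2)(1 − cos θ).
The constant k is fixed by the endpoint condition.
Now fit the given lower endpoint (x1, y1) = (38π/2, 38). At the bottom of the first arch (θ = π), the parametric equations give
    y(π) = (k/2)(1 − cos π) = k,
    x(π) = (k/2)(π − sin π) = kπ/2.
Matching y(π) = 38 gives k = 38, consistent with x(π) = 38π/2. Therefore the specific cycloid is
    x(θ) = (38/2)(θ − sin θ),   y(θ) = (38/2)(1 − cos θ).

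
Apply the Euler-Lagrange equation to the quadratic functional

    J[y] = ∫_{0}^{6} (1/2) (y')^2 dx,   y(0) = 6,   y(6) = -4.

The Lagrangian is L = (1/2) (y')^2.
Compute ∂L/∂y = 0, ∂L/∂y' = y'.
The Euler-Lagrange equation d/dx(∂L/∂y') − ∂L/∂y = 0 reduces to
    y'' = 0.
Its general solution is
    y(x) = A x + B,
with A, B fixed by the endpoint conditions.
Applying the endpoint conditions y(0) = 6 and y(6) = -4: solve A·0 + B = 6 and A·6 + B = -4. Subtracting gives A(6 − 0) = -4 − 6, so A = -5/3, and B = 6 − A·0 = 6. Therefore
    y(x) = (-5/3) x + 6.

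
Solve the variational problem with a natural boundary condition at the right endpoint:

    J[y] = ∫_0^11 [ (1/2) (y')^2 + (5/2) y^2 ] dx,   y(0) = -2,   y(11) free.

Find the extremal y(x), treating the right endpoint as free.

The Lagrangian L = (1/2) (y')^2 + (5/2) y^2 gives
    ∂L/∂y = 5 y,   ∂L/∂y' = y'.
Euler-Lagrange: y'' − 5 y = 0.
With k = sqrt(5), the general solution is
    y(x) = A cosh(sqrt(5) x) + B sinh(sqrt(5) x).
Fixed left endpoint y(0) = -2 ⇒ A = -2.
The right endpoint x = 11 is free, so the natural (transversality) condition is ∂L/∂y' |_{x=11} = 0, i.e. y'(11) = 0.
Compute y'(x) = A k sinh(k x) + B k cosh(k x), so
    y'(11) = A k sinh(k·11) + B k cosh(k·11) = 0
    ⇒ B = −A tanh(k·11) = 2 tanh(sqrt(5)·11).
Therefore the extremal is
    y(x) = −2 cosh(sqrt(5) x) + 2 tanh(sqrt(5)·11) sinh(sqrt(5) x).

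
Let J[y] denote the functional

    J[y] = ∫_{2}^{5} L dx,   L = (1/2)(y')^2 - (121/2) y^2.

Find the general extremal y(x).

The Lagrangian is L = (1/2)(y')^2 - (121/2) y^2.
∂L/∂y = -121y.
∂L/∂y' = y'.
The Euler-Lagrange equation d/dx(∂L/∂y') − ∂L/∂y = 0 becomes:
    y'' + 121 y = 0
General solution: y(x) = A sin(11x) + B cos(11x), where A and B are arbitrary constants fixed by the endpoint conditions.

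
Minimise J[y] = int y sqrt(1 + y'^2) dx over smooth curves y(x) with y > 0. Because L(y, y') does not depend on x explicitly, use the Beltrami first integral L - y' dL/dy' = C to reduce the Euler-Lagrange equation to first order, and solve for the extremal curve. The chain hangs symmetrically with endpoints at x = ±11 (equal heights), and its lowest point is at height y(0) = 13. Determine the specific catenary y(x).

The Lagrangian L(y, y') = y sqrt(1 + y'^2) has no explicit x dependence, so the Beltrami identity applies:
    L − y' ∂L/∂y' = C.
Compute ∂L/∂y' = y · y' / sqrt(1 + y'^2). Then
    L − y' ∂L/∂y'
    = y sqrt(1 + y'^2) − y · y'^2 / sqrt(1 + y'^2)
    = y (1 + y'^2 − y'^2) / sqrt(1 + y'^2)
    = y / sqrt(1 + y'^2) = C.
Squaring gives y^2 = C^2 (1 + y'^2), i.e.
    y'^2 = y^2 / C^2 − 1.
Separating variables,
    dy / sqrt(y^2 − C^2) = dx / C,
and integrating gives arccosh(y / C) = (x − a)/C, so
    y(x) = C cosh((x − a)/C),
the catenary. The constants C and a are fixed by the two endpoint conditions (and, for the hanging-chain problem, the length constraint selects C).
Now fit the given data. The endpoints x = ±11 are symmetric at equal height, so the catenary is even about its minimum: a = 0 and y(x) = C cosh(x/C). The lowest point is y(0) = C cosh(0) = C, and we are told y(0) = 13, so C = 13. Therefore
    y(x) = 13 cosh(x/13),
and at the endpoints
    y(±11) = 13 cosh(11/13).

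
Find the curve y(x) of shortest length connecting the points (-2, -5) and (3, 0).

Arc-length functional: J[y] = ∫ sqrt(1 + (y')^2) dx.
Lagrangian L = sqrt(1 + (y')^2) has no explicit y dependence, so ∂L/∂y = 0 and the Euler-Lagrange equation gives
    d/dx( y' / sqrt(1 + (y')^2) ) = 0  ⇒  y' / sqrt(1 + (y')^2) = const.
Hence y' is constant, so y(x) is affine.
Fitting the endpoints (-2, -5) and (3, 0):
    slope m = (0 − (-5)) / (3 − (-2)) = 1,
    intercept c = (-5) − m·(-2) = -3.
Extremal: y(x) = x - 3.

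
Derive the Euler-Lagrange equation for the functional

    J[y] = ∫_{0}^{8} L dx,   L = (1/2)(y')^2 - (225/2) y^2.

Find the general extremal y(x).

The Lagrangian is L = (1/2)(y')^2 - (225/2) y^2.
∂L/∂y = -225y.
∂L/∂y' = y'.
The Euler-Lagrange equation d/dx(∂L/∂y') − ∂L/∂y = 0 becomes:
    y'' + 225 y = 0
General solution: y(x) = A sin(15x) + B cos(15x), where A and B are arbitrary constants fixed by the endpoint conditions.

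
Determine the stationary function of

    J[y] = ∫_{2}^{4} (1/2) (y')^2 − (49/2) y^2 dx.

The Lagrangian is L = (1/2) (y')^2 − (49/2) y^2.
Compute ∂L/∂y = -49y, ∂L/∂y' = y'.
The Euler-Lagrange equation d/dx(∂L/∂y') − ∂L/∂y = 0 reduces to
    y'' + 49 y = 0.
Its general solution is
    y(x) = A sin(7x) + B cos(7x),
with A, B fixed by the endpoint conditions.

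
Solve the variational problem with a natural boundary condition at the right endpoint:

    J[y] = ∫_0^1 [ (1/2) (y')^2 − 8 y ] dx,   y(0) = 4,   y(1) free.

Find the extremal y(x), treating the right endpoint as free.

The Lagrangian L = (1/2) (y')^2 − 8 y gives
    ∂L/∂y = −8,   ∂L/∂y' = y'.
Euler-Lagrange: d/dx(y') − (−8) = 0, i.e. y'' + 8 = 0, so
    y(x) = −(8/2) x^2 + C1 x + C2.
Fixed left endpoint y(0) = 4 ⇒ C2 = 4.
The right endpoint x = 1 is free, so the natural (transversality) condition is ∂L/∂y' |_{x=1} = 0, i.e. y'(1) = 0.
Compute y'(x) = −8 x + C1, so y'(1) = −8 + C1 = 0 ⇒ C1 = 8.
Therefore the extremal is
    y(x) = −4 x^2 + 8 x + 4.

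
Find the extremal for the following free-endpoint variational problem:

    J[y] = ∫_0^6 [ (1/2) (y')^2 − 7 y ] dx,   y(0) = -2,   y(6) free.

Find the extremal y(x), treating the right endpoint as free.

The Lagrangian L = (1/2) (y')^2 − 7 y gives
    ∂L/∂y = −7,   ∂L/∂y' = y'.
Euler-Lagrange: d/dx(y') − (−7) = 0, i.e. y'' + 7 = 0, so
    y(x) = −(7/2) x^2 + C1 x + C2.
Fixed left endpoint y(0) = -2 ⇒ C2 = -2.
The right endpoint x = 6 is free, so the natural (transversality) condition is ∂L/∂y' |_{x=6} = 0, i.e. y'(6) = 0.
Compute y'(x) = −7 x + C1, so y'(6) = −42 + C1 = 0 ⇒ C1 = 42.
Therefore the extremal is
    y(x) = −(7/2) x^2 + 42 x − 2.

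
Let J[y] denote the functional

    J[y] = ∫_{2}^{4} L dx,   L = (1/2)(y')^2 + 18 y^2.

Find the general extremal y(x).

The Lagrangian is L = (1/2)(y')^2 + 18 y^2.
∂L/∂y = 36y.
∂L/∂y' = y'.
The Euler-Lagrange equation d/dx(∂L/∂y') − ∂L/∂y = 0 becomes:
    y'' - 36 y = 0
General solution: y(x) = A e^(6x) + B e^(-6x), where A and B are arbitrary constants fixed by the endpoint conditions.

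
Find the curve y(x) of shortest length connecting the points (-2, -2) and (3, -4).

Arc-length functional: J[y] = ∫ sqrt(1 + (y')^2) dx.
Lagrangian L = sqrt(1 + (y')^2) has no explicit y dependence, so ∂L/∂y = 0 and the Euler-Lagrange equation gives
    d/dx( y' / sqrt(1 + (y')^2) ) = 0  ⇒  y' / sqrt(1 + (y')^2) = const.
Hence y' is constant, so y(x) is affine.
Fitting the endpoints (-2, -2) and (3, -4):
    slope m = ((-4) − (-2)) / (3 − (-2)) = -2/5,
    intercept c = (-2) − m·(-2) = -14/5.
Extremal: y(x) = (-2/5) x - 14/5.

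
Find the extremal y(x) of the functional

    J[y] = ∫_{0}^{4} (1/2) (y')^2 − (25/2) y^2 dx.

The Lagrangian is L = (1/2) (y')^2 − (25/2) y^2.
Compute ∂L/∂y = -25y, ∂L/∂y' = y'.
The Euler-Lagrange equation d/dx(∂L/∂y') − ∂L/∂y = 0 reduces to
    y'' + 25 y = 0.
Its general solution is
    y(x) = A sin(5x) + B cos(5x),
with A, B fixed by the endpoint conditions.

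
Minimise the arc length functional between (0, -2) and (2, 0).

Arc-length functional: J[y] = ∫ sqrt(1 + (y')^2) dx.
Lagrangian L = sqrt(1 + (y')^2) has no explicit y dependence, so ∂L/∂y = 0 and the Euler-Lagrange equation gives
    d/dx( y' / sqrt(1 + (y')^2) ) = 0  ⇒  y' / sqrt(1 + (y')^2) = const.
Hence y' is constant, so y(x) is affine.
Fitting the endpoints (0, -2) and (2, 0):
    slope m = (0 − (-2)) / (2 − 0) = 1,
    intercept c = (-2) − m·0 = -2.
Extremal: y(x) = x - 2.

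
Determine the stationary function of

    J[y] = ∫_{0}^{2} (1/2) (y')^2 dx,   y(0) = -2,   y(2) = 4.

The Lagrangian is L = (1/2) (y')^2.
Compute ∂L/∂y = 0, ∂L/∂y' = y'.
The Euler-Lagrange equation d/dx(∂L/∂y') − ∂L/∂y = 0 reduces to
    y'' = 0.
Its general solution is
    y(x) = A x + B,
with A, B fixed by the endpoint conditions.
Applying the endpoint conditions y(0) = -2 and y(2) = 4: solve A·0 + B = -2 and A·2 + B = 4. Subtracting gives A(2 − 0) = 4 − -2, so A = 3, and B = -2 − A·0 = -2. Therefore
    y(x) = 3 x - 2.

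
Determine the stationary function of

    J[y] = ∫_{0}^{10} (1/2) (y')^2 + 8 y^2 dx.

The Lagrangian is L = (1/2) (y')^2 + 8 y^2.
Compute ∂L/∂y = 16y, ∂L/∂y' = y'.
The Euler-Lagrange equation d/dx(∂L/∂y') − ∂L/∂y = 0 reduces to
    y'' − 16 y = 0.
Its general solution is
    y(x) = A e^(4x) + B e^(−4x),
with A, B fixed by the endpoint conditions.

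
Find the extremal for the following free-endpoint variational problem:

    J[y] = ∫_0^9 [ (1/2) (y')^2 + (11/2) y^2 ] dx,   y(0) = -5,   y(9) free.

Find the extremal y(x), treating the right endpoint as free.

The Lagrangian L = (1/2) (y')^2 + (11/2) y^2 gives
    ∂L/∂y = 11 y,   ∂L/∂y' = y'.
Euler-Lagrange: y'' − 11 y = 0.
With k = sqrt(11), the general solution is
    y(x) = A cosh(sqrt(11) x) + B sinh(sqrt(11) x).
Fixed left endpoint y(0) = -5 ⇒ A = -5.
The right endpoint x = 9 is free, so the natural (transversality) condition is ∂L/∂y' |_{x=9} = 0, i.e. y'(9) = 0.
Compute y'(x) = A k sinh(k x) + B k cosh(k x), so
    y'(9) = A k sinh(k·9) + B k cosh(k·9) = 0
    ⇒ B = −A tanh(k·9) = 5 tanh(sqrt(11)·9).
Therefore the extremal is
    y(x) = −5 cosh(sqrt(11) x) + 5 tanh(sqrt(11)·9) sinh(sqrt(11) x).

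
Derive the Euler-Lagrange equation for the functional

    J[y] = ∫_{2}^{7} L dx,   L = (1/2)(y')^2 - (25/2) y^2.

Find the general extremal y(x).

The Lagrangian is L = (1/2)(y')^2 - (25/2) y^2.
∂L/∂y = -25y.
∂L/∂y' = y'.
The Euler-Lagrange equation d/dx(∂L/∂y') − ∂L/∂y = 0 becomes:
    y'' + 25 y = 0
General solution: y(x) = A sin(5x) + B cos(5x), where A and B are arbitrary constants fixed by the endpoint conditions.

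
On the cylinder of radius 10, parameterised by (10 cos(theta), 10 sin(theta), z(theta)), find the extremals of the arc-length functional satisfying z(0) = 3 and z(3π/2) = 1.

Parameterise the cylinder of radius R = 10 as
    r(θ) = (10 cos θ, 10 sin θ, z(θ)).
The arc-length element is
    ds = sqrt(100 + (dz/dθ)^2) dθ,
so the Lagrangian is L = sqrt(100 + z'^2).
L depends on z' only, not on z or θ, so ∂L/∂z = 0 and
    ∂L/∂z' = z' / sqrt(100 + z'^2).
The Euler-Lagrange equation gives
    d/dθ( z' / sqrt(100 + z'^2) ) = 0,
so z' is constant. Integrating once:
    z(θ) = a θ + b,
a helix on the cylinder (a straight line when the cylinder is unrolled). The constants a, b are determined by the endpoint conditions.
With endpoint conditions z(0) = 3 and z(3π/2) = 1: from z(0) = b we get b = 3, and a·3π/2 + 3 = 1 gives a = -4/(3π), so
    z(θ) = (-4/(3π)) θ + 3.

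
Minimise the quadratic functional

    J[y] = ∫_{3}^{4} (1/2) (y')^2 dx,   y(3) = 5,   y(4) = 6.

The Lagrangian is L = (1/2) (y')^2.
Compute ∂L/∂y = 0, ∂L/∂y' = y'.
The Euler-Lagrange equation d/dx(∂L/∂y') − ∂L/∂y = 0 reduces to
    y'' = 0.
Its general solution is
    y(x) = A x + B,
with A, B fixed by the endpoint conditions.
Applying the endpoint conditions y(3) = 5 and y(4) = 6: solve A·3 + B = 5 and A·4 + B = 6. Subtracting gives A(4 − 3) = 6 − 5, so A = 1, and B = 5 − A·3 = 2. Therefore
    y(x) = x + 2.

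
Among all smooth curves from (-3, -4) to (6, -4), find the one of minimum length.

Arc-length functional: J[y] = ∫ sqrt(1 + (y')^2) dx.
Lagrangian L = sqrt(1 + (y')^2) has no explicit y dependence, so ∂L/∂y = 0 and the Euler-Lagrange equation gives
    d/dx( y' / sqrt(1 + (y')^2) ) = 0  ⇒  y' / sqrt(1 + (y')^2) = const.
Hence y' is constant, so y(x) is affine.
Fitting the endpoints (-3, -4) and (6, -4):
    slope m = ((-4) − (-4)) / (6 − (-3)) = 0,
    intercept c = (-4) − m·(-3) = -4.
Extremal: y(x) = -4.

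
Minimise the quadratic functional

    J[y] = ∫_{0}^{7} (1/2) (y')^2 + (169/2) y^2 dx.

The Lagrangian is L = (1/2) (y')^2 + (169/2) y^2.
Compute ∂L/∂y = 169y, ∂L/∂y' = y'.
The Euler-Lagrange equation d/dx(∂L/∂y') − ∂L/∂y = 0 reduces to
    y'' − 169 y = 0.
Its general solution is
    y(x) = A e^(13x) + B e^(−13x),
with A, B fixed by the endpoint conditions.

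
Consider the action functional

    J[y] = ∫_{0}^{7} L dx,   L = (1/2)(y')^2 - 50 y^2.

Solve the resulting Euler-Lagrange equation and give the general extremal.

The Lagrangian is L = (1/2)(y')^2 - 50 y^2.
∂L/∂y = -100y.
∂L/∂y' = y'.
The Euler-Lagrange equation d/dx(∂L/∂y') − ∂L/∂y = 0 becomes:
    y'' + 100 y = 0
General solution: y(x) = A sin(10x) + B cos(10x), where A and B are arbitrary constants fixed by the endpoint conditions.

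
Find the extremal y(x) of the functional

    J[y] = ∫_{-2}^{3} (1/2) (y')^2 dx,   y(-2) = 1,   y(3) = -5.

The Lagrangian is L = (1/2) (y')^2.
Compute ∂L/∂y = 0, ∂L/∂y' = y'.
The Euler-Lagrange equation d/dx(∂L/∂y') − ∂L/∂y = 0 reduces to
    y'' = 0.
Its general solution is
    y(x) = A x + B,
with A, B fixed by the endpoint conditions.
Applying the endpoint conditions y(-2) = 1 and y(3) = -5: solve A·-2 + B = 1 and A·3 + B = -5. Subtracting gives A(3 − -2) = -5 − 1, so A = -6/5, and B = 1 − A·-2 = -7/5. Therefore
    y(x) = (-6/5) x - 7/5.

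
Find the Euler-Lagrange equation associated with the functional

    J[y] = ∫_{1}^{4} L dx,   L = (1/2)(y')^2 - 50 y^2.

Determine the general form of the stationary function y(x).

The Lagrangian is L = (1/2)(y')^2 - 50 y^2.
∂L/∂y = -100y.
∂L/∂y' = y'.
The Euler-Lagrange equation d/dx(∂L/∂y') − ∂L/∂y = 0 becomes:
    y'' + 100 y = 0
General solution: y(x) = A sin(10x) + B cos(10x), where A and B are arbitrary constants fixed by the endpoint conditions.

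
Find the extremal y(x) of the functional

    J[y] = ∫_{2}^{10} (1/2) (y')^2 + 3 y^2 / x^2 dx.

The Lagrangian is L = (1/2) (y')^2 + 3 y^2 / x^2.
Compute ∂L/∂y = 6y/x^2, ∂L/∂y' = y'.
The Euler-Lagrange equation d/dx(∂L/∂y') − ∂L/∂y = 0 reduces to
    y'' − 6/x^2 · y = 0  (x > 0).
Its general solution is
    y(x) = A x^3 + B x^(-2),
with A, B fixed by the endpoint conditions.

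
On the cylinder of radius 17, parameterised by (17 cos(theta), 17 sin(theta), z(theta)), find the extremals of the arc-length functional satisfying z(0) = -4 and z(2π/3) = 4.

Parameterise the cylinder of radius R = 17 as
    r(θ) = (17 cos θ, 17 sin θ, z(θ)).
The arc-length element is
    ds = sqrt(289 + (dz/dθ)^2) dθ,
so the Lagrangian is L = sqrt(289 + z'^2).
L depends on z' only, not on z or θ, so ∂L/∂z = 0 and
    ∂L/∂z' = z' / sqrt(289 + z'^2).
The Euler-Lagrange equation gives
    d/dθ( z' / sqrt(289 + z'^2) ) = 0,
so z' is constant. Integrating once:
    z(θ) = a θ + b,
a helix on the cylinder (a straight line when the cylinder is unrolled). The constants a, b are determined by the endpoint conditions.
With endpoint conditions z(0) = -4 and z(2π/3) = 4: from z(0) = b we get b = -4, and a·2π/3 + -4 = 4 gives a = 12/π, so
    z(θ) = (12/π) θ − 4.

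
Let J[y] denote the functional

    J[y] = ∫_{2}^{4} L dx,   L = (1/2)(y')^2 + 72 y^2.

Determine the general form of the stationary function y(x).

The Lagrangian is L = (1/2)(y')^2 + 72 y^2.
∂L/∂y = 144y.
∂L/∂y' = y'.
The Euler-Lagrange equation d/dx(∂L/∂y') − ∂L/∂y = 0 becomes:
    y'' - 144 y = 0
General solution: y(x) = A e^(12x) + B e^(-12x), where A and B are arbitrary constants fixed by the endpoint conditions.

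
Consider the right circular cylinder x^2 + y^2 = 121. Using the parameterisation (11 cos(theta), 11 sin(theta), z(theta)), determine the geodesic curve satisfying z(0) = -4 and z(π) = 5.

Parameterise the cylinder of radius R = 11 as
    r(θ) = (11 cos θ, 11 sin θ, z(θ)).
The arc-length element is
    ds = sqrt(121 + (dz/dθ)^2) dθ,
so the Lagrangian is L = sqrt(121 + z'^2).
L depends on z' only, not on z or θ, so ∂L/∂z = 0 and
    ∂L/∂z' = z' / sqrt(121 + z'^2).
The Euler-Lagrange equation gives
    d/dθ( z' / sqrt(121 + z'^2) ) = 0,
so z' is constant. Integrating once:
    z(θ) = a θ + b,
a helix on the cylinder (a straight line when the cylinder is unrolled). The constants a, b are determined by the endpoint conditions.
With endpoint conditions z(0) = -4 and z(π) = 5: from z(0) = b we get b = -4, and a·π + -4 = 5 gives a = 9/π, so
    z(θ) = (9/π) θ − 4.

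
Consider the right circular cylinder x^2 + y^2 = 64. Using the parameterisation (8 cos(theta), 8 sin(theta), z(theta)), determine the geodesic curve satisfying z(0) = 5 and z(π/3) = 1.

Parameterise the cylinder of radius R = 8 as
    r(θ) = (8 cos θ, 8 sin θ, z(θ)).
The arc-length element is
    ds = sqrt(64 + (dz/dθ)^2) dθ,
so the Lagrangian is L = sqrt(64 + z'^2).
L depends on z' only, not on z or θ, so ∂L/∂z = 0 and
    ∂L/∂z' = z' / sqrt(64 + z'^2).
The Euler-Lagrange equation gives
    d/dθ( z' / sqrt(64 + z'^2) ) = 0,
so z' is constant. Integrating once:
    z(θ) = a θ + b,
a helix on the cylinder (a straight line when the cylinder is unrolled). The constants a, b are determined by the endpoint conditions.
With endpoint conditions z(0) = 5 and z(π/3) = 1: from z(0) = b we get b = 5, and a·π/3 + 5 = 1 gives a = -12/π, so
    z(θ) = (-12/π) θ + 5.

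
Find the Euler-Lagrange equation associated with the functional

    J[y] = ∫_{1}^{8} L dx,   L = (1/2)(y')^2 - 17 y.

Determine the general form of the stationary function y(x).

The Lagrangian is L = (1/2)(y')^2 - 17 y.
∂L/∂y = -17.
∂L/∂y' = y'.
The Euler-Lagrange equation d/dx(∂L/∂y') − ∂L/∂y = 0 becomes:
    y'' + 17 = 0
General solution: y(x) = -(17/2) x^2 + A x + B, where A and B are arbitrary constants fixed by the endpoint conditions.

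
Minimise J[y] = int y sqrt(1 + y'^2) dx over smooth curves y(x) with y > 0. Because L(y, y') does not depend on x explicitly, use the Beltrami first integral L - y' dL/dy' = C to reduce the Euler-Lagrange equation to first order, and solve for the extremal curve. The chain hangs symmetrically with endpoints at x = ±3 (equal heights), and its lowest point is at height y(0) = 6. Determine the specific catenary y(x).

The Lagrangian L(y, y') = y sqrt(1 + y'^2) has no explicit x dependence, so the Beltrami identity applies:
    L − y' ∂L/∂y' = C.
Compute ∂L/∂y' = y · y' / sqrt(1 + y'^2). Then
    L − y' ∂L/∂y'
    = y sqrt(1 + y'^2) − y · y'^2 / sqrt(1 + y'^2)
    = y (1 + y'^2 − y'^2) / sqrt(1 + y'^2)
    = y / sqrt(1 + y'^2) = C.
Squaring gives y^2 = C^2 (1 + y'^2), i.e.
    y'^2 = y^2 / C^2 − 1.
Separating variables,
    dy / sqrt(y^2 − C^2) = dx / C,
and integrating gives arccosh(y / C) = (x − a)/C, so
    y(x) = C cosh((x − a)/C),
the catenary. The constants C and a are fixed by the two endpoint conditions (and, for the hanging-chain problem, the length constraint selects C).
Now fit the given data. The endpoints x = ±3 are symmetric at equal height, so the catenary is even about its minimum: a = 0 and y(x) = C cosh(x/C). The lowest point is y(0) = C cosh(0) = C, and we are told y(0) = 6, so C = 6. Therefore
    y(x) = 6 cosh(x/6),
and at the endpoints
    y(±3) = 6 cosh(3/6).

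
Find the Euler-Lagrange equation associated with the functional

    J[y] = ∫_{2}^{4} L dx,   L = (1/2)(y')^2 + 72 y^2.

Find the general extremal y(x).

The Lagrangian is L = (1/2)(y')^2 + 72 y^2.
∂L/∂y = 144y.
∂L/∂y' = y'.
The Euler-Lagrange equation d/dx(∂L/∂y') − ∂L/∂y = 0 becomes:
    y'' - 144 y = 0
General solution: y(x) = A e^(12x) + B e^(-12x), where A and B are arbitrary constants fixed by the endpoint conditions.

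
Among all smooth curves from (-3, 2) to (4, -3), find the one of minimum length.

Arc-length functional: J[y] = ∫ sqrt(1 + (y')^2) dx.
Lagrangian L = sqrt(1 + (y')^2) has no explicit y dependence, so ∂L/∂y = 0 and the Euler-Lagrange equation gives
    d/dx( y' / sqrt(1 + (y')^2) ) = 0  ⇒  y' / sqrt(1 + (y')^2) = const.
Hence y' is constant, so y(x) is affine.
Fitting the endpoints (-3, 2) and (4, -3):
    slope m = ((-3) − 2) / (4 − (-3)) = -5/7,
    intercept c = 2 − m·(-3) = -1/7.
Extremal: y(x) = (-5/7) x - 1/7.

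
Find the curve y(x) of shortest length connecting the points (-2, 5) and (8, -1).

Arc-length functional: J[y] = ∫ sqrt(1 + (y')^2) dx.
Lagrangian L = sqrt(1 + (y')^2) has no explicit y dependence, so ∂L/∂y = 0 and the Euler-Lagrange equation gives
    d/dx( y' / sqrt(1 + (y')^2) ) = 0  ⇒  y' / sqrt(1 + (y')^2) = const.
Hence y' is constant, so y(x) is affine.
Fitting the endpoints (-2, 5) and (8, -1):
    slope m = ((-1) − 5) / (8 − (-2)) = -3/5,
    intercept c = 5 − m·(-2) = 19/5.
Extremal: y(x) = (-3/5) x + 19/5.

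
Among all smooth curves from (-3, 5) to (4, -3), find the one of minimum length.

Arc-length functional: J[y] = ∫ sqrt(1 + (y')^2) dx.
Lagrangian L = sqrt(1 + (y')^2) has no explicit y dependence, so ∂L/∂y = 0 and the Euler-Lagrange equation gives
    d/dx( y' / sqrt(1 + (y')^2) ) = 0  ⇒  y' / sqrt(1 + (y')^2) = const.
Hence y' is constant, so y(x) is affine.
Fitting the endpoints (-3, 5) and (4, -3):
    slope m = ((-3) − 5) / (4 − (-3)) = -8/7,
    intercept c = 5 − m·(-3) = 11/7.
Extremal: y(x) = (-8/7) x + 11/7.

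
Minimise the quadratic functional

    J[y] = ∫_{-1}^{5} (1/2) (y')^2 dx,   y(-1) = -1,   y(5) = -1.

The Lagrangian is L = (1/2) (y')^2.
Compute ∂L/∂y = 0, ∂L/∂y' = y'.
The Euler-Lagrange equation d/dx(∂L/∂y') − ∂L/∂y = 0 reduces to
    y'' = 0.
Its general solution is
    y(x) = A x + B,
with A, B fixed by the endpoint conditions.
Applying the endpoint conditions y(-1) = -1 and y(5) = -1: solve A·-1 + B = -1 and A·5 + B = -1. Subtracting gives A(5 − -1) = -1 − -1, so A = 0, and B = -1 − A·-1 = -1. Therefore
    y(x) = -1.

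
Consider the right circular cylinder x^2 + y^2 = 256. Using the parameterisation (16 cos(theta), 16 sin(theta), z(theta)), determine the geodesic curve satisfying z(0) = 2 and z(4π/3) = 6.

Parameterise the cylinder of radius R = 16 as
    r(θ) = (16 cos θ, 16 sin θ, z(θ)).
The arc-length element is
    ds = sqrt(256 + (dz/dθ)^2) dθ,
so the Lagrangian is L = sqrt(256 + z'^2).
L depends on z' only, not on z or θ, so ∂L/∂z = 0 and
    ∂L/∂z' = z' / sqrt(256 + z'^2).
The Euler-Lagrange equation gives
    d/dθ( z' / sqrt(256 + z'^2) ) = 0,
so z' is constant. Integrating once:
    z(θ) = a θ + b,
a helix on the cylinder (a straight line when the cylinder is unrolled). The constants a, b are determined by the endpoint conditions.
With endpoint conditions z(0) = 2 and z(4π/3) = 6: from z(0) = b we get b = 2, and a·4π/3 + 2 = 6 gives a = 3/π, so
    z(θ) = (3/π) θ + 2.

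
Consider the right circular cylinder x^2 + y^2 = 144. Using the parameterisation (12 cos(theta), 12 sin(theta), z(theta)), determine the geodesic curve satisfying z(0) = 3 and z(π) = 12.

Parameterise the cylinder of radius R = 12 as
    r(θ) = (12 cos θ, 12 sin θ, z(θ)).
The arc-length element is
    ds = sqrt(144 + (dz/dθ)^2) dθ,
so the Lagrangian is L = sqrt(144 + z'^2).
L depends on z' only, not on z or θ, so ∂L/∂z = 0 and
    ∂L/∂z' = z' / sqrt(144 + z'^2).
The Euler-Lagrange equation gives
    d/dθ( z' / sqrt(144 + z'^2) ) = 0,
so z' is constant. Integrating once:
    z(θ) = a θ + b,
a helix on the cylinder (a straight line when the cylinder is unrolled). The constants a, b are determined by the endpoint conditions.
With endpoint conditions z(0) = 3 and z(π) = 12: from z(0) = b we get b = 3, and a·π + 3 = 12 gives a = 9/π, so
    z(θ) = (9/π) θ + 3.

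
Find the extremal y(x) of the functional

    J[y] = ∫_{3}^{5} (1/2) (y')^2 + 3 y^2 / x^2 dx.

The Lagrangian is L = (1/2) (y')^2 + 3 y^2 / x^2.
Compute ∂L/∂y = 6y/x^2, ∂L/∂y' = y'.
The Euler-Lagrange equation d/dx(∂L/∂y') − ∂L/∂y = 0 reduces to
    y'' − 6/x^2 · y = 0  (x > 0).
Its general solution is
    y(x) = A x^3 + B x^(-2),
with A, B fixed by the endpoint conditions.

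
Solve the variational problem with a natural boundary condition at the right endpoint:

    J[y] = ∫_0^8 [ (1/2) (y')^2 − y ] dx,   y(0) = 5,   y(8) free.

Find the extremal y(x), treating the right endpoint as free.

The Lagrangian L = (1/2) (y')^2 − y gives
    ∂L/∂y = −1,   ∂L/∂y' = y'.
Euler-Lagrange: d/dx(y') − (−1) = 0, i.e. y'' + 1 = 0, so
    y(x) = −(1/2) x^2 + C1 x + C2.
Fixed left endpoint y(0) = 5 ⇒ C2 = 5.
The right endpoint x = 8 is free, so the natural (transversality) condition is ∂L/∂y' |_{x=8} = 0, i.e. y'(8) = 0.
Compute y'(x) = −1 x + C1, so y'(8) = −8 + C1 = 0 ⇒ C1 = 8.
Therefore the extremal is
    y(x) = −x^2/2 + 8 x + 5.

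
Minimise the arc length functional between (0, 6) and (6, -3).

Arc-length functional: J[y] = ∫ sqrt(1 + (y')^2) dx.
Lagrangian L = sqrt(1 + (y')^2) has no explicit y dependence, so ∂L/∂y = 0 and the Euler-Lagrange equation gives
    d/dx( y' / sqrt(1 + (y')^2) ) = 0  ⇒  y' / sqrt(1 + (y')^2) = const.
Hence y' is constant, so y(x) is affine.
Fitting the endpoints (0, 6) and (6, -3):
    slope m = ((-3) − 6) / (6 − 0) = -3/2,
    intercept c = 6 − m·0 = 6.
Extremal: y(x) = (-3/2) x + 6.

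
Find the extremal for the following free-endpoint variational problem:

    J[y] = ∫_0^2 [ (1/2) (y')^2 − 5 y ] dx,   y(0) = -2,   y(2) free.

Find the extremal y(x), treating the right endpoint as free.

The Lagrangian L = (1/2) (y')^2 − 5 y gives
    ∂L/∂y = −5,   ∂L/∂y' = y'.
Euler-Lagrange: d/dx(y') − (−5) = 0, i.e. y'' + 5 = 0, so
    y(x) = −(5/2) x^2 + C1 x + C2.
Fixed left endpoint y(0) = -2 ⇒ C2 = -2.
The right endpoint x = 2 is free, so the natural (transversality) condition is ∂L/∂y' |_{x=2} = 0, i.e. y'(2) = 0.
Compute y'(x) = −5 x + C1, so y'(2) = −10 + C1 = 0 ⇒ C1 = 10.
Therefore the extremal is
    y(x) = −(5/2) x^2 + 10 x − 2.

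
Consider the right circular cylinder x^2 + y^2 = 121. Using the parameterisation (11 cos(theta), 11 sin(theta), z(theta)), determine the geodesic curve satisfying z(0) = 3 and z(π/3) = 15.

Parameterise the cylinder of radius R = 11 as
    r(θ) = (11 cos θ, 11 sin θ, z(θ)).
The arc-length element is
    ds = sqrt(121 + (dz/dθ)^2) dθ,
so the Lagrangian is L = sqrt(121 + z'^2).
L depends on z' only, not on z or θ, so ∂L/∂z = 0 and
    ∂L/∂z' = z' / sqrt(121 + z'^2).
The Euler-Lagrange equation gives
    d/dθ( z' / sqrt(121 + z'^2) ) = 0,
so z' is constant. Integrating once:
    z(θ) = a θ + b,
a helix on the cylinder (a straight line when the cylinder is unrolled). The constants a, b are determined by the endpoint conditions.
With endpoint conditions z(0) = 3 and z(π/3) = 15: from z(0) = b we get b = 3, and a·π/3 + 3 = 15 gives a = 36/π, so
    z(θ) = (36/π) θ + 3.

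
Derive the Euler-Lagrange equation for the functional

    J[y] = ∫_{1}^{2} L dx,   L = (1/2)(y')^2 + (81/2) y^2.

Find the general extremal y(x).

The Lagrangian is L = (1/2)(y')^2 + (81/2) y^2.
∂L/∂y = 81y.
∂L/∂y' = y'.
The Euler-Lagrange equation d/dx(∂L/∂y') − ∂L/∂y = 0 becomes:
    y'' - 81 y = 0
General solution: y(x) = A e^(9x) + B e^(-9x), where A and B are arbitrary constants fixed by the endpoint conditions.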